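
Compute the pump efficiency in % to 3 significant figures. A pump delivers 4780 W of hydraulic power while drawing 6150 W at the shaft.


Approach: apply the efficiency ratio, eta = (P_out/P_in)*100.
eta = (4780 / 6150) * 100 = 77.7 %
Therefore the pump efficiency = 77.7 %.


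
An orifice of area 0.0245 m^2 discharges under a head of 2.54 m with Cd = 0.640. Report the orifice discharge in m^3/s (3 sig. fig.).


Approach: apply the orifice equation, Q = Cd*A*sqrt(2*g*h).
Q = 0.640 * 0.0245 * sqrt(2*9.81*2.54) = 0.111 m^3/s
Therefore the orifice discharge = 0.111 m^3/s.


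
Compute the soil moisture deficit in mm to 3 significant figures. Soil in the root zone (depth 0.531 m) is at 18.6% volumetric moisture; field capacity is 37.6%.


Approach: apply the soil moisture deficit relation, SMD = (FC - theta)/100 * depth * 1000.
SMD = (37.6 - 18.6)/100 * 0.531 * 1000 = 101 mm
Therefore the soil moisture deficit = 101 mm.


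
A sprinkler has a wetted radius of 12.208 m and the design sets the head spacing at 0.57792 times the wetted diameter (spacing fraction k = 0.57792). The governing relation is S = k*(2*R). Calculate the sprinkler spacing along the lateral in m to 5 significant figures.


S = 0.57792 * (2 * 12.208) = 14.110 m
Therefore the sprinkler spacing along the lateral = 14.110 m.


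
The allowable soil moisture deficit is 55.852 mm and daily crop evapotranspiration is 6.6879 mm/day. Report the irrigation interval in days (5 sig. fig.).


Approach: apply the irrigation interval relation, interval = SMD / ETc.
interval = 55.852 / 6.6879 = 8.3512 days
Therefore the irrigation interval = 8.3512 days.


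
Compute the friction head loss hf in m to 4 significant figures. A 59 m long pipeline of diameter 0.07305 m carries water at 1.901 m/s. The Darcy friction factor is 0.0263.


Approach: apply the Darcy-Weisbach equation, hf = f*(L/D)*(v^2/(2g)).
hf = 0.0263 * (59/0.07305) * (1.901^2 / (2*9.81))
hf = 3.912 m
Therefore the friction head loss hf = 3.912 m.


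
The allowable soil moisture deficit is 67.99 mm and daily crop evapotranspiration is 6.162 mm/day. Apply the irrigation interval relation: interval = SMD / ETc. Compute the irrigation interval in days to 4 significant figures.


interval = 67.99 / 6.162 = 11.03 days
Therefore the irrigation interval = 11.03 days.


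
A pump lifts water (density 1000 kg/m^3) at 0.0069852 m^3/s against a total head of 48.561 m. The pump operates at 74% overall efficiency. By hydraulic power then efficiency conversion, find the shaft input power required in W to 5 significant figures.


Approach: apply hydraulic power then efficiency conversion, P = rho*g*Q*H; P_in = P/eta.
Step 1 — hydraulic power (P = rho*g*Q*H):
  P = 1000 * 9.81 * 0.0069852 * 48.561 = 3327.633 W
Step 2 — input power: P_in = P/eta = 3327.633 / 0.74 = 4496.8 W
Therefore the shaft input power required = 4496.8 W.


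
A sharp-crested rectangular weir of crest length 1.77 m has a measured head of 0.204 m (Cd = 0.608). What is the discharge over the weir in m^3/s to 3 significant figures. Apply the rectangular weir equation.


Approach: apply the rectangular weir equation, Q = (2/3)*Cd*L*sqrt(2g)*H^1.5.
Q = (2/3)*0.608*1.77*sqrt(2*9.81)*0.204^1.5 = 0.293 m^3/s
Therefore the discharge over the weir = 0.293 m^3/s.


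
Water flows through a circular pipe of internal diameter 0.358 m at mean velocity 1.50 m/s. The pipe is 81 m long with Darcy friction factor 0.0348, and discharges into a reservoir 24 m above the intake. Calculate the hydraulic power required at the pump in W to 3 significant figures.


Approach: apply continuity + Darcy-Weisbach + hydraulic power, Q = A*v; hf = f*(L/D)*(v^2/(2g)); H = static + hf; P = rho*g*Q*H.
Step 1 — flow rate (continuity, Q = A*v):
  A = pi*(0.358/2)^2 = 0.10066 m^2
  Q = 0.10066 * 1.50 = 0.15099 m^3/s
Step 2 — friction head loss (Darcy-Weisbach):
  hf = 0.0348 * (81/0.358) * (1.50^2 / (2*9.81))
  hf = 0.90295 m
Step 3 — total head: H = 24 + 0.90295 = 24.903 m
Step 4 — hydraulic power (P = rho*g*Q*H):
  P = 1000 * 9.81 * 0.15099 * 24.903 = 36900 W
Therefore the hydraulic power required at the pump = 36900 W.


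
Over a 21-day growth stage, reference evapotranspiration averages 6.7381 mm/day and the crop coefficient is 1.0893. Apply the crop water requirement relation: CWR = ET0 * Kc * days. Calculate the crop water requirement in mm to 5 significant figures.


CWR = 6.7381 * 1.0893 * 21 = 154.14 mm
Therefore the crop water requirement = 154.14 mm.


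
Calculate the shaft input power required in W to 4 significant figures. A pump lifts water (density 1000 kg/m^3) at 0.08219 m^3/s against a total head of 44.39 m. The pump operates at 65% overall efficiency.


Approach: apply hydraulic power then efficiency conversion, P = rho*g*Q*H; P_in = P/eta.
Step 1 — hydraulic power (P = rho*g*Q*H):
  P = 1000 * 9.81 * 0.08219 * 44.39 = 35790.9 W
Step 2 — input power: P_in = P/eta = 35790.9 / 0.65 = 55060 W
Therefore the shaft input power required = 55060 W.


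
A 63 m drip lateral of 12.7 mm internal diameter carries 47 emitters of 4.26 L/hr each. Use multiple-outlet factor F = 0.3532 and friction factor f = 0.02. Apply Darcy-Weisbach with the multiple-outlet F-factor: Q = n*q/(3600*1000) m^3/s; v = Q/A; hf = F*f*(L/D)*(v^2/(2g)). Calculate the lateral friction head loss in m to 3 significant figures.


Q = 47*4.26/(3600*1000) = 5.5617e-05 m^3/s
A = pi*(12.7e-3/2)^2 = 1.2668e-04 m^2, so v = Q/A = 0.43904 m/s
hf = 0.3532*0.02*(63/0.0127)*(0.43904^2/(2*9.81)) = 0.344 m
Therefore the lateral friction head loss = 0.344 m.


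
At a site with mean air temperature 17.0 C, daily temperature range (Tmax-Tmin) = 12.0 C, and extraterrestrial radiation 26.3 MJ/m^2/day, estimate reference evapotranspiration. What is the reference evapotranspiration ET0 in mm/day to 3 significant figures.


Approach: apply the Hargreaves-Samani method, ET0 = 0.0023*(Tmean+17.8)*sqrt(Tmax-Tmin)*0.408*Ra.
ET0 = 0.0023*(17.0+17.8)*sqrt(12.0)*0.408*26.3 = 2.98 mm/day
Therefore the reference evapotranspiration ET0 = 2.98 mm/day.


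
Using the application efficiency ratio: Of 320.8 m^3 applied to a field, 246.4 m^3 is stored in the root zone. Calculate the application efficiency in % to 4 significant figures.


Approach: apply the application efficiency ratio, Ea = (stored/applied)*100.
Ea = (246.4/320.8)*100 = 76.81 %
Therefore the application efficiency = 76.81 %.


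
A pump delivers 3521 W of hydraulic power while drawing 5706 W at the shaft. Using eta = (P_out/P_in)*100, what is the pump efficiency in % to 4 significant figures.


eta = (3521 / 5706) * 100 = 61.71 %
Therefore the pump efficiency = 61.71 %.


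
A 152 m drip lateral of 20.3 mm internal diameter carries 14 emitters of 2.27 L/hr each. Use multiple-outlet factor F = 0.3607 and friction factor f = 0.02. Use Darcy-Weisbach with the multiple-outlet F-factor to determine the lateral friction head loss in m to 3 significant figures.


Approach: apply Darcy-Weisbach with the multiple-outlet F-factor, Q = n*q/(3600*1000) m^3/s; v = Q/A; hf = F*f*(L/D)*(v^2/(2g)).
Q = 14*2.27/(3600*1000) = 8.8278e-06 m^3/s
A = pi*(20.3e-3/2)^2 = 3.2365e-04 m^2, so v = Q/A = 0.027275 m/s
hf = 0.3607*0.02*(152/0.0203)*(0.027275^2/(2*9.81)) = 0.00205 m
Therefore the lateral friction head loss = 0.00205 m.


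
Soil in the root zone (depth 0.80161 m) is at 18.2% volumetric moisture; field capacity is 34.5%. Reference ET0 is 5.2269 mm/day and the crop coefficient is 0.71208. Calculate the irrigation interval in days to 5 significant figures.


Approach: apply soil-water budget scheduling, SMD = (FC-theta)/100*depth*1000; ETc = ET0*Kc; interval = SMD/ETc.
Step 1 — soil moisture deficit:
  SMD = (34.5 - 18.2)/100 * 0.80161 * 1000 = 130.6624 mm
Step 2 — daily crop ET (ETc = ET0*Kc):
  ETc = 5.2269 * 0.71208 = 3.721971 mm/day
Step 3 — irrigation interval (SMD/ETc):
  interval = 130.6624 / 3.721971 = 35.106 days
Therefore the irrigation interval = 35.106 days.


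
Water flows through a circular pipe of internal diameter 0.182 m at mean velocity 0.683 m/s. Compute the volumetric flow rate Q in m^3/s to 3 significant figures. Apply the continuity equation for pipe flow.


Approach: apply the continuity equation for pipe flow, Q = A * v with A = pi*(D/2)^2.
A = pi*(0.182/2)^2 = 0.026016 m^2
Q = 0.026016 * 0.683 = 0.0178 m^3/s
Therefore the volumetric flow rate Q = 0.0178 m^3/s.


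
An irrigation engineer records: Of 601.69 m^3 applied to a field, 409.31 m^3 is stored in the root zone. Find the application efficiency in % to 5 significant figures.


Approach: apply the application efficiency ratio, Ea = (stored/applied)*100.
Ea = (409.31/601.69)*100 = 68.027 %
Therefore the application efficiency = 68.027 %.


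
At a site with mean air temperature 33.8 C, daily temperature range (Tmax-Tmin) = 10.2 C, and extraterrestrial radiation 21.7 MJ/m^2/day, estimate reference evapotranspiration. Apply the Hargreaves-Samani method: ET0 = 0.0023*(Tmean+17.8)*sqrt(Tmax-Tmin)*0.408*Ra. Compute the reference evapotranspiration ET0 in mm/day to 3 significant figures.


ET0 = 0.0023*(33.8+17.8)*sqrt(10.2)*0.408*21.7 = 3.36 mm/day
Therefore the reference evapotranspiration ET0 = 3.36 mm/day.


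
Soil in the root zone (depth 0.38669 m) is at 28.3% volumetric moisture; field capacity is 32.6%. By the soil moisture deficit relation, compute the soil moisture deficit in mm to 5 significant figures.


Approach: apply the soil moisture deficit relation, SMD = (FC - theta)/100 * depth * 1000.
SMD = (32.6 - 28.3)/100 * 0.38669 * 1000 = 16.628 mm
Therefore the soil moisture deficit = 16.628 mm.


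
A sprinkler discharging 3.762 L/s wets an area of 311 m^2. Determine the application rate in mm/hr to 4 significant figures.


Approach: apply the application rate relation, rate = (Q/A)*3600.
rate = (3.762 / 311) * 3600 = 43.55 mm/hr
Therefore the application rate = 43.55 mm/hr.


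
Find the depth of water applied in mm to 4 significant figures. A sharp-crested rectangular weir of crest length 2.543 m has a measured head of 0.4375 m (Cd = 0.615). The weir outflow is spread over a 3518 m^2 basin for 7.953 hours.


Approach: apply the rectangular weir equation with a volume-to-depth conversion, Q = (2/3)*Cd*L*sqrt(2g)*H^1.5; d = Q*t/A * 1000.
Step 1 — weir discharge:
  Q = (2/3)*0.615*2.543*sqrt(2*9.81)*0.4375^1.5 = 1.33643 m^3/s
Step 2 — volume: V = 1.33643 * 7.953*3600 = 38263.1 m^3
Step 3 — depth: d = V/A * 1000 = 38263.1/3518 * 1000 = 10880 mm
Therefore the depth of water applied = 10880 mm.


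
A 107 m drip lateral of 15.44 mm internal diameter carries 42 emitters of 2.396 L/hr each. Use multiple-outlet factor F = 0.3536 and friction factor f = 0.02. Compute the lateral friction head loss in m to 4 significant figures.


Approach: apply Darcy-Weisbach with the multiple-outlet F-factor, Q = n*q/(3600*1000) m^3/s; v = Q/A; hf = F*f*(L/D)*(v^2/(2g)).
Q = 42*2.396/(3600*1000) = 2.79533e-05 m^3/s
A = pi*(15.44e-3/2)^2 = 1.87234e-04 m^2, so v = Q/A = 0.149296 m/s
hf = 0.3536*0.02*(107/0.01544)*(0.149296^2/(2*9.81)) = 0.05568 m
Therefore the lateral friction head loss = 0.05568 m.


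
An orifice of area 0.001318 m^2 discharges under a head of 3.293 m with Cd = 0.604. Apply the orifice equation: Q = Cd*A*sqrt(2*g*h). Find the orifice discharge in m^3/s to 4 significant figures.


Q = 0.604 * 0.001318 * sqrt(2*9.81*3.293) = 0.006399 m^3/s
Therefore the orifice discharge = 0.006399 m^3/s.


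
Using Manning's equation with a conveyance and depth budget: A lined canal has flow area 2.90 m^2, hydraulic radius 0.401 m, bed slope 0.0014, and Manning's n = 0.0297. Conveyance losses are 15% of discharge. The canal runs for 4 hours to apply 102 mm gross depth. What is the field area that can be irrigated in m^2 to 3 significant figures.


Approach: apply Manning's equation with a conveyance and depth budget, Q = (1/n)*A*R^(2/3)*S^(1/2); Q_field = Q*(1-loss); Area = Q_field*t/(d/1000).
Step 1 — canal discharge (Manning's equation):
  Q = (1/0.0297) * 2.90 * 0.401^(2/3) * 0.0014^(1/2) = 1.9867 m^3/s
Step 2 — delivered flow: Q_field = 1.9867*(1 - 15/100) = 1.6887 m^3/s
Step 3 — volume delivered: V = 1.6887 * 4*3600 = 24317 m^3
Step 4 — area served: A = V / (depth/1000) = 24317 / 0.102 = 238000 m^2
Therefore the field area that can be irrigated = 238000 m^2.


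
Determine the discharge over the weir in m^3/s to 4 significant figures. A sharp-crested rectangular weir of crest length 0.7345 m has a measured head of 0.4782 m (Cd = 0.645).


Approach: apply the rectangular weir equation, Q = (2/3)*Cd*L*sqrt(2g)*H^1.5.
Q = (2/3)*0.645*0.7345*sqrt(2*9.81)*0.4782^1.5 = 0.4626 m^3/s
Therefore the discharge over the weir = 0.4626 m^3/s.


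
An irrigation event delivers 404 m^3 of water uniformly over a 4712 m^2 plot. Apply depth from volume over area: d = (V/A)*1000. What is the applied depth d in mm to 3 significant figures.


d = (404 / 4712) * 1000 = 85.7 mm
Therefore the applied depth d = 85.7 mm.


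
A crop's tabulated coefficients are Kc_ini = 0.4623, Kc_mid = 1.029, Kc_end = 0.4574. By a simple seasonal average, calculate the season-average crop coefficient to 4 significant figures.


Approach: apply a simple seasonal average, Kc_avg = (Kc_ini + Kc_mid + Kc_end)/3.
Kc_avg = (0.4623 + 1.029 + 0.4574)/3 = 0.6496
Therefore the season-average crop coefficient = 0.6496.


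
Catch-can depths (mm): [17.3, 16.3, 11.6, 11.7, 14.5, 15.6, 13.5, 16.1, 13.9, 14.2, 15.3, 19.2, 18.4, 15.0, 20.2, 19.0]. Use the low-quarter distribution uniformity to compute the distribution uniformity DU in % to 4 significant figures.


Approach: apply the low-quarter distribution uniformity, DU = (mean of lowest quarter of readings / overall mean)*100.
sorted lowest 4 of 16: [11.6, 11.7, 13.5, 13.9] -> mean = 12.6750 mm
overall mean = 15.7375 mm
DU = (12.6750/15.7375)*100 = 80.54 %
Therefore the distribution uniformity DU = 80.54 %.


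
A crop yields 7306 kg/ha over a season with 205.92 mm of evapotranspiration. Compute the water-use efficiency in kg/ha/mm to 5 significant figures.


Approach: apply the water-use efficiency ratio, WUE = yield/ET.
WUE = 7306 / 205.92 = 35.480 kg/ha/mm
Therefore the water-use efficiency = 35.480 kg/ha/mm.


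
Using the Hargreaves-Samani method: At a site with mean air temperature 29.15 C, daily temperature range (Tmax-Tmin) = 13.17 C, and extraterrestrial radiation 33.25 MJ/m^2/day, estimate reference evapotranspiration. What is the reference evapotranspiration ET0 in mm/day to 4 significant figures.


Approach: apply the Hargreaves-Samani method, ET0 = 0.0023*(Tmean+17.8)*sqrt(Tmax-Tmin)*0.408*Ra.
ET0 = 0.0023*(29.15+17.8)*sqrt(13.17)*0.408*33.25 = 5.316 mm/day
Therefore the reference evapotranspiration ET0 = 5.316 mm/day.


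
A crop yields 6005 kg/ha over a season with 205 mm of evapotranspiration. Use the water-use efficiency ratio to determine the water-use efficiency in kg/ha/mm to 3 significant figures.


Approach: apply the water-use efficiency ratio, WUE = yield/ET.
WUE = 6005 / 205 = 29.3 kg/ha/mm
Therefore the water-use efficiency = 29.3 kg/ha/mm.


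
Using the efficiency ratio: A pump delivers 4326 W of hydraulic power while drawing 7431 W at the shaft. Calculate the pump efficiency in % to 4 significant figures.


Approach: apply the efficiency ratio, eta = (P_out/P_in)*100.
eta = (4326 / 7431) * 100 = 58.22 %
Therefore the pump efficiency = 58.22 %.


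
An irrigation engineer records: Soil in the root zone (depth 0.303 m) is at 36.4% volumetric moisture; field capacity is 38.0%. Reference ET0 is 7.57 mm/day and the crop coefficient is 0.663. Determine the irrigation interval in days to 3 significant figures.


Approach: apply soil-water budget scheduling, SMD = (FC-theta)/100*depth*1000; ETc = ET0*Kc; interval = SMD/ETc.
Step 1 — soil moisture deficit:
  SMD = (38.0 - 36.4)/100 * 0.303 * 1000 = 4.8480 mm
Step 2 — daily crop ET (ETc = ET0*Kc):
  ETc = 7.57 * 0.663 = 5.0189 mm/day
Step 3 — irrigation interval (SMD/ETc):
  interval = 4.8480 / 5.0189 = 0.966 days
Therefore the irrigation interval = 0.966 days.


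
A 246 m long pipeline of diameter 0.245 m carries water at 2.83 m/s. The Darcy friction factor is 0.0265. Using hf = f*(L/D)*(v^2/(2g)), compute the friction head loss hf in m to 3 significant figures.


hf = 0.0265 * (246/0.245) * (2.83^2 / (2*9.81))
hf = 10.9 m
Therefore the friction head loss hf = 10.9 m.


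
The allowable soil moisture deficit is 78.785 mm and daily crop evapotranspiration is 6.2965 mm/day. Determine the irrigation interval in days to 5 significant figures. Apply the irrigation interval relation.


Approach: apply the irrigation interval relation, interval = SMD / ETc.
interval = 78.785 / 6.2965 = 12.513 days
Therefore the irrigation interval = 12.513 days.


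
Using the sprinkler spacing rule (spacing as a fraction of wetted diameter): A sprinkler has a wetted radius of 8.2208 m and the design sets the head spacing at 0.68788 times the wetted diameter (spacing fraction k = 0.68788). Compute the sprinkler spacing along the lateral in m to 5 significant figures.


Approach: apply the sprinkler spacing rule (spacing as a fraction of wetted diameter), S = k*(2*R).
S = 0.68788 * (2 * 8.2208) = 11.310 m
Therefore the sprinkler spacing along the lateral = 11.310 m.


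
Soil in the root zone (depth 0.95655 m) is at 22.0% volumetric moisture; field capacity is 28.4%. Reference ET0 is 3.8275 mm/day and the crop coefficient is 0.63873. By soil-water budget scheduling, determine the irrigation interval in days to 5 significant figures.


Approach: apply soil-water budget scheduling, SMD = (FC-theta)/100*depth*1000; ETc = ET0*Kc; interval = SMD/ETc.
Step 1 — soil moisture deficit:
  SMD = (28.4 - 22.0)/100 * 0.95655 * 1000 = 61.21920 mm
Step 2 — daily crop ET (ETc = ET0*Kc):
  ETc = 3.8275 * 0.63873 = 2.444739 mm/day
Step 3 — irrigation interval (SMD/ETc):
  interval = 61.21920 / 2.444739 = 25.041 days
Therefore the irrigation interval = 25.041 days.


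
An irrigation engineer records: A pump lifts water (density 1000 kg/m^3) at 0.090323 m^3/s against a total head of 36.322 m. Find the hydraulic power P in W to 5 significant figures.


Approach: apply the hydraulic power relation, P = rho*g*Q*H.
P = 1000 * 9.81 * 0.090323 * 36.322 = 32184 W
Therefore the hydraulic power P = 32184 W.


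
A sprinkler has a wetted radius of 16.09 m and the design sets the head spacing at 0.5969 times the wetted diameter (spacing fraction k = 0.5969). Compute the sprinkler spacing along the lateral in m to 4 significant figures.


Approach: apply the sprinkler spacing rule (spacing as a fraction of wetted diameter), S = k*(2*R).
S = 0.5969 * (2 * 16.09) = 19.21 m
Therefore the sprinkler spacing along the lateral = 19.21 m.


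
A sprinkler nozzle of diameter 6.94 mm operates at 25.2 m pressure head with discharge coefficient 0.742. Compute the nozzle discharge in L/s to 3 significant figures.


Approach: apply the orifice equation, Q = Cd*A*sqrt(2*g*h), A = pi*(d/2)^2.
A = pi*(6.94e-3/2)^2 = 3.7828e-05 m^2
Q = 0.742 * 3.7828e-05 * sqrt(2*9.81*25.2) * 1000 = 0.624 L/s
Therefore the nozzle discharge = 0.624 L/s.


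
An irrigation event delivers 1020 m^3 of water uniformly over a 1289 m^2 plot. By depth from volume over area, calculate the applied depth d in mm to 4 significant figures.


Approach: apply depth from volume over area, d = (V/A)*1000.
d = (1020 / 1289) * 1000 = 791.3 mm
Therefore the applied depth d = 791.3 mm.


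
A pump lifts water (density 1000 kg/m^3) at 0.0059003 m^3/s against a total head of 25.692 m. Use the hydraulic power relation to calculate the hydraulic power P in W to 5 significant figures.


Approach: apply the hydraulic power relation, P = rho*g*Q*H.
P = 1000 * 9.81 * 0.0059003 * 25.692 = 1487.1 W
Therefore the hydraulic power P = 1487.1 W.


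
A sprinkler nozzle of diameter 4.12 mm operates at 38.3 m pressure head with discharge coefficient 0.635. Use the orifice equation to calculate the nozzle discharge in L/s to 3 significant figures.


Approach: apply the orifice equation, Q = Cd*A*sqrt(2*g*h), A = pi*(d/2)^2.
A = pi*(4.12e-3/2)^2 = 1.3332e-05 m^2
Q = 0.635 * 1.3332e-05 * sqrt(2*9.81*38.3) * 1000 = 0.232 L/s
Therefore the nozzle discharge = 0.232 L/s.


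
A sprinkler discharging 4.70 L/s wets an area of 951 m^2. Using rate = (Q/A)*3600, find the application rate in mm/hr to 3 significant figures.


rate = (4.70 / 951) * 3600 = 17.8 mm/hr
Therefore the application rate = 17.8 mm/hr.


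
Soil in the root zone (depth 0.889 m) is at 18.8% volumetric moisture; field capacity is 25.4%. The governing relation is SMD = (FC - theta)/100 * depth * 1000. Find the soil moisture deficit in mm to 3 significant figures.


SMD = (25.4 - 18.8)/100 * 0.889 * 1000 = 58.7 mm
Therefore the soil moisture deficit = 58.7 mm.


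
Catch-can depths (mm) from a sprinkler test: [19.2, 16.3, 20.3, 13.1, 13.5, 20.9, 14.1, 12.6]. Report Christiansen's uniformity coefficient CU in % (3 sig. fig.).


Approach: apply Christiansen's uniformity coefficient, CU = (1 - mean_abs_deviation/mean)*100.
mean = 16.250 mm
mean |d_i - mean| = 2.9250 mm
CU = (1 - 2.9250/16.250)*100 = 82.0 %
Therefore Christiansen's uniformity coefficient CU = 82.0 %.


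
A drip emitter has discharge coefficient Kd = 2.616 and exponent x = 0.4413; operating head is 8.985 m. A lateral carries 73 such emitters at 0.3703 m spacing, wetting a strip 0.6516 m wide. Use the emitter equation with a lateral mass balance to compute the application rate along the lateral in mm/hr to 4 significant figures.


Approach: apply the emitter equation with a lateral mass balance, q = Kd*h^x; Q = n*q; rate = Q/(n*spacing*width).
Step 1 — single emitter flow (q = Kd*h^x):
  q = 2.616 * 8.985^0.4413 = 6.89327 L/hr
Step 2 — total lateral flow: Q = 73 * 6.89327 = 503.209 L/hr
Step 3 — wetted area: A = 73 * 0.3703 * 0.6516 = 17.6140 m^2
Step 4 — application rate: Q/A = 503.209/17.6140 = 28.57 mm/hr
Therefore the application rate along the lateral = 28.57 mm/hr.


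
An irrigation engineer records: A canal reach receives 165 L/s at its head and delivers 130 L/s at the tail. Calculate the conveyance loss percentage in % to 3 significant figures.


Approach: apply the conveyance loss ratio, loss% = ((Q_head - Q_tail)/Q_head)*100.
loss = ((165 - 130)/165)*100 = 21.2 %
Therefore the conveyance loss percentage = 21.2 %.


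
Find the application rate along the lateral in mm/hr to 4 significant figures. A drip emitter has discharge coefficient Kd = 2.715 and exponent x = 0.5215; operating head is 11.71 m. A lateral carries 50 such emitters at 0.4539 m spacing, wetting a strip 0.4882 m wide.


Approach: apply the emitter equation with a lateral mass balance, q = Kd*h^x; Q = n*q; rate = Q/(n*spacing*width).
Step 1 — single emitter flow (q = Kd*h^x):
  q = 2.715 * 11.71^0.5215 = 9.79540 L/hr
Step 2 — total lateral flow: Q = 50 * 9.79540 = 489.770 L/hr
Step 3 — wetted area: A = 50 * 0.4539 * 0.4882 = 11.0797 m^2
Step 4 — application rate: Q/A = 489.770/11.0797 = 44.20 mm/hr
Therefore the application rate along the lateral = 44.20 mm/hr.


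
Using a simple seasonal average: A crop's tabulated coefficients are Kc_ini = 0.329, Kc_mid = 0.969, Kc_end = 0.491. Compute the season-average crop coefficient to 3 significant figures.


Approach: apply a simple seasonal average, Kc_avg = (Kc_ini + Kc_mid + Kc_end)/3.
Kc_avg = (0.329 + 0.969 + 0.491)/3 = 0.596
Therefore the season-average crop coefficient = 0.596.


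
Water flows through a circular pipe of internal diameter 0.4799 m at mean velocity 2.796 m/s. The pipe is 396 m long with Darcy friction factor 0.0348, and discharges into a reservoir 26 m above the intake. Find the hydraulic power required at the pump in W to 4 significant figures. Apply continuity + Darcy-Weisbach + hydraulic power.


Approach: apply continuity + Darcy-Weisbach + hydraulic power, Q = A*v; hf = f*(L/D)*(v^2/(2g)); H = static + hf; P = rho*g*Q*H.
Step 1 — flow rate (continuity, Q = A*v):
  A = pi*(0.4799/2)^2 = 0.180880 m^2
  Q = 0.180880 * 2.796 = 0.505741 m^3/s
Step 2 — friction head loss (Darcy-Weisbach):
  hf = 0.0348 * (396/0.4799) * (2.796^2 / (2*9.81))
  hf = 11.4419 m
Step 3 — total head: H = 26 + 11.4419 = 37.4419 m
Step 4 — hydraulic power (P = rho*g*Q*H):
  P = 1000 * 9.81 * 0.505741 * 37.4419 = 185800 W
Therefore the hydraulic power required at the pump = 185800 W.


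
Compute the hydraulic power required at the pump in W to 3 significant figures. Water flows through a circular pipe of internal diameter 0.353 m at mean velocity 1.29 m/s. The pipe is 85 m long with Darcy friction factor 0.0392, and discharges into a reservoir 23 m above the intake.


Approach: apply continuity + Darcy-Weisbach + hydraulic power, Q = A*v; hf = f*(L/D)*(v^2/(2g)); H = static + hf; P = rho*g*Q*H.
Step 1 — flow rate (continuity, Q = A*v):
  A = pi*(0.353/2)^2 = 0.097868 m^2
  Q = 0.097868 * 1.29 = 0.12625 m^3/s
Step 2 — friction head loss (Darcy-Weisbach):
  hf = 0.0392 * (85/0.353) * (1.29^2 / (2*9.81))
  hf = 0.80059 m
Step 3 — total head: H = 23 + 0.80059 = 23.801 m
Step 4 — hydraulic power (P = rho*g*Q*H):
  P = 1000 * 9.81 * 0.12625 * 23.801 = 29500 W
Therefore the hydraulic power required at the pump = 29500 W.


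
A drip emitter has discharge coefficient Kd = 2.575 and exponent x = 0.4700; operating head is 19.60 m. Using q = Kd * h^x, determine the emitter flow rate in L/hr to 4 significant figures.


q = 2.575 * 19.60^0.4700 = 10.43 L/hr
Therefore the emitter flow rate = 10.43 L/hr.


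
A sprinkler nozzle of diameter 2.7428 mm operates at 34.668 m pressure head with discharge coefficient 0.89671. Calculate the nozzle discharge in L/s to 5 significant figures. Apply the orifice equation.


Approach: apply the orifice equation, Q = Cd*A*sqrt(2*g*h), A = pi*(d/2)^2.
A = pi*(2.7428e-3/2)^2 = 5.908513e-06 m^2
Q = 0.89671 * 5.908513e-06 * sqrt(2*9.81*34.668) * 1000 = 0.13818 L/s
Therefore the nozzle discharge = 0.13818 L/s.


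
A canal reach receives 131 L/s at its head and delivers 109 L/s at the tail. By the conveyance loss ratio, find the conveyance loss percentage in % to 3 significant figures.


Approach: apply the conveyance loss ratio, loss% = ((Q_head - Q_tail)/Q_head)*100.
loss = ((131 - 109)/131)*100 = 16.8 %
Therefore the conveyance loss percentage = 16.8 %.


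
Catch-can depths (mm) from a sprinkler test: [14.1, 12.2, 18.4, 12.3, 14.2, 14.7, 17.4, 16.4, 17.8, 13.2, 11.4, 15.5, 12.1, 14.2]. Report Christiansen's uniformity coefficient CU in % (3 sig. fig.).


Approach: apply Christiansen's uniformity coefficient, CU = (1 - mean_abs_deviation/mean)*100.
mean = 14.564 mm
mean |d_i - mean| = 1.8306 mm
CU = (1 - 1.8306/14.564)*100 = 87.4 %
Therefore Christiansen's uniformity coefficient CU = 87.4 %.


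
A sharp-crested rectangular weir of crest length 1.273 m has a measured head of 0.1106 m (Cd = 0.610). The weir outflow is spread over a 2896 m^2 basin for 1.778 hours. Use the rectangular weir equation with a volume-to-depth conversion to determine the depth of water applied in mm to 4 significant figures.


Approach: apply the rectangular weir equation with a volume-to-depth conversion, Q = (2/3)*Cd*L*sqrt(2g)*H^1.5; d = Q*t/A * 1000.
Step 1 — weir discharge:
  Q = (2/3)*0.610*1.273*sqrt(2*9.81)*0.1106^1.5 = 0.0843430 m^3/s
Step 2 — volume: V = 0.0843430 * 1.778*3600 = 539.863 m^3
Step 3 — depth: d = V/A * 1000 = 539.863/2896 * 1000 = 186.4 mm
Therefore the depth of water applied = 186.4 mm.


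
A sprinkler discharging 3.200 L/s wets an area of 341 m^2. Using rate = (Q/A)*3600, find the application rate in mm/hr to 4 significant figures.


rate = (3.200 / 341) * 3600 = 33.78 mm/hr
Therefore the application rate = 33.78 mm/hr.


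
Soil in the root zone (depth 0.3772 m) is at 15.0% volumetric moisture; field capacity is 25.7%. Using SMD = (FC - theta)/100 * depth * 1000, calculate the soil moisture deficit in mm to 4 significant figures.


SMD = (25.7 - 15.0)/100 * 0.3772 * 1000 = 40.36 mm
Therefore the soil moisture deficit = 40.36 mm.


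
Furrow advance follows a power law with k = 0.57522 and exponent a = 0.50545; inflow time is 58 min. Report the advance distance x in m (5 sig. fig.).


Approach: apply the power-law advance function, x = k*t^a.
x = 0.57522 * 58^0.50545 = 4.4788 m
Therefore the advance distance x = 4.4788 m.


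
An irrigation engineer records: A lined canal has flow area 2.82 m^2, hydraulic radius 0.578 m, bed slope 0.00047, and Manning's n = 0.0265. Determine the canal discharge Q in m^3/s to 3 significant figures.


Approach: apply Manning's equation, Q = (1/n)*A*R^(2/3)*S^(1/2).
Q = (1/0.0265) * 2.82 * 0.578^(2/3) * 0.00047^(1/2) = 1.60 m^3/s
Therefore the canal discharge Q = 1.60 m^3/s.


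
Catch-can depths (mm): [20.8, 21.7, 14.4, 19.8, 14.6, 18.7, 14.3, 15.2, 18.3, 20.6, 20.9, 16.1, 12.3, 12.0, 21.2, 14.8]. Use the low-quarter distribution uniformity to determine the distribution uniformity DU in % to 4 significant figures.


Approach: apply the low-quarter distribution uniformity, DU = (mean of lowest quarter of readings / overall mean)*100.
sorted lowest 4 of 16: [12.0, 12.3, 14.3, 14.4] -> mean = 13.2500 mm
overall mean = 17.2312 mm
DU = (13.2500/17.2312)*100 = 76.90 %
Therefore the distribution uniformity DU = 76.90 %.


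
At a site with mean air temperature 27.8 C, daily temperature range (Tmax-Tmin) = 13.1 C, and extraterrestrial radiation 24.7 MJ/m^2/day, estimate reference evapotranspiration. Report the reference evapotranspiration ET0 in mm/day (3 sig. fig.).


Approach: apply the Hargreaves-Samani method, ET0 = 0.0023*(Tmean+17.8)*sqrt(Tmax-Tmin)*0.408*Ra.
ET0 = 0.0023*(27.8+17.8)*sqrt(13.1)*0.408*24.7 = 3.83 mm/day
Therefore the reference evapotranspiration ET0 = 3.83 mm/day.


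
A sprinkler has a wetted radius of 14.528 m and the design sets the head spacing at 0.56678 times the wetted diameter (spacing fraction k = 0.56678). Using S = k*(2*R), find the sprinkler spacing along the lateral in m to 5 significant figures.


S = 0.56678 * (2 * 14.528) = 16.468 m
Therefore the sprinkler spacing along the lateral = 16.468 m.


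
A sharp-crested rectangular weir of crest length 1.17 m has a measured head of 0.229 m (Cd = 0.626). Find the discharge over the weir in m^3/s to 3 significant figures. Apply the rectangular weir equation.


Approach: apply the rectangular weir equation, Q = (2/3)*Cd*L*sqrt(2g)*H^1.5.
Q = (2/3)*0.626*1.17*sqrt(2*9.81)*0.229^1.5 = 0.237 m^3/s
Therefore the discharge over the weir = 0.237 m^3/s.


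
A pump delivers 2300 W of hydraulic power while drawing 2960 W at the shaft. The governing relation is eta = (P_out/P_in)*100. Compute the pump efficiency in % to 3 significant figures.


eta = (2300 / 2960) * 100 = 77.7 %
Therefore the pump efficiency = 77.7 %.


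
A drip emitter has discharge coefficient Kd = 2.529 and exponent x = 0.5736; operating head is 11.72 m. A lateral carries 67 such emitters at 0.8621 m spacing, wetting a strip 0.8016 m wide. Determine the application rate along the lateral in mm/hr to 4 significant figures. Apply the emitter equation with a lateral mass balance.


Approach: apply the emitter equation with a lateral mass balance, q = Kd*h^x; Q = n*q; rate = Q/(n*spacing*width).
Step 1 — single emitter flow (q = Kd*h^x):
  q = 2.529 * 11.72^0.5736 = 10.3773 L/hr
Step 2 — total lateral flow: Q = 67 * 10.3773 = 695.281 L/hr
Step 3 — wetted area: A = 67 * 0.8621 * 0.8016 = 46.3010 m^2
Step 4 — application rate: Q/A = 695.281/46.3010 = 15.02 mm/hr
Therefore the application rate along the lateral = 15.02 mm/hr.


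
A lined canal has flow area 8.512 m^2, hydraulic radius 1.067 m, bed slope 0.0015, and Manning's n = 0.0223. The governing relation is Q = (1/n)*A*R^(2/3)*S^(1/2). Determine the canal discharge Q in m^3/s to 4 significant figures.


Q = (1/0.0223) * 8.512 * 1.067^(2/3) * 0.0015^(1/2) = 15.44 m^3/s
Therefore the canal discharge Q = 15.44 m^3/s.


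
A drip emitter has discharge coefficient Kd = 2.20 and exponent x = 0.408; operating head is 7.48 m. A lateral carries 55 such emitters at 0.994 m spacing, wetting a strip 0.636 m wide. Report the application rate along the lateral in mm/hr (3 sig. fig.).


Approach: apply the emitter equation with a lateral mass balance, q = Kd*h^x; Q = n*q; rate = Q/(n*spacing*width).
Step 1 — single emitter flow (q = Kd*h^x):
  q = 2.20 * 7.48^0.408 = 5.0001 L/hr
Step 2 — total lateral flow: Q = 55 * 5.0001 = 275.00 L/hr
Step 3 — wetted area: A = 55 * 0.994 * 0.636 = 34.770 m^2
Step 4 — application rate: Q/A = 275.00/34.770 = 7.91 mm/hr
Therefore the application rate along the lateral = 7.91 mm/hr.


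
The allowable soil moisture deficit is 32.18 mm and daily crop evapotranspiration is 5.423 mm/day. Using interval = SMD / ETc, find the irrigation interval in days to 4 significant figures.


interval = 32.18 / 5.423 = 5.934 days
Therefore the irrigation interval = 5.934 days.


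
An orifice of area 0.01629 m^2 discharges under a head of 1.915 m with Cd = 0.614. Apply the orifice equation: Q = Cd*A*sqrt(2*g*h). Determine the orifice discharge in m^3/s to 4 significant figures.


Q = 0.614 * 0.01629 * sqrt(2*9.81*1.915) = 0.06131 m^3/s
Therefore the orifice discharge = 0.06131 m^3/s.


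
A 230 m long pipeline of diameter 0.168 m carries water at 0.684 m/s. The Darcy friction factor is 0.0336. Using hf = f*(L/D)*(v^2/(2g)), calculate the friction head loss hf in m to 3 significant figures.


hf = 0.0336 * (230/0.168) * (0.684^2 / (2*9.81))
hf = 1.10 m
Therefore the friction head loss hf = 1.10 m.


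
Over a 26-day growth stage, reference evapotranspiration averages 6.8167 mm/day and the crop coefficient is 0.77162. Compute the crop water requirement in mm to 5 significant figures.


Approach: apply the crop water requirement relation, CWR = ET0 * Kc * days.
CWR = 6.8167 * 0.77162 * 26 = 136.76 mm
Therefore the crop water requirement = 136.76 mm.


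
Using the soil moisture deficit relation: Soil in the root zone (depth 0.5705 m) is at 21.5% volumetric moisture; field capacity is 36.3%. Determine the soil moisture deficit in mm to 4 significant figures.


Approach: apply the soil moisture deficit relation, SMD = (FC - theta)/100 * depth * 1000.
SMD = (36.3 - 21.5)/100 * 0.5705 * 1000 = 84.43 mm
Therefore the soil moisture deficit = 84.43 mm.


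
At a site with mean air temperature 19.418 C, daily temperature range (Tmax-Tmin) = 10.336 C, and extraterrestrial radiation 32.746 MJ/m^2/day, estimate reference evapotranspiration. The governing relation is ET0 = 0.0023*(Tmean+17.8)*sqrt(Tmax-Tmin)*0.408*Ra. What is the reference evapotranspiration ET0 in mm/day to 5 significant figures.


ET0 = 0.0023*(19.418+17.8)*sqrt(10.336)*0.408*32.746 = 3.6768 mm/day
Therefore the reference evapotranspiration ET0 = 3.6768 mm/day.


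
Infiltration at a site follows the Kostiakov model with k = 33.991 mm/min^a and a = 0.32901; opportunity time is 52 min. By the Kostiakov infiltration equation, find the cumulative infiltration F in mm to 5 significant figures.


Approach: apply the Kostiakov infiltration equation, F = k*t^a.
F = 33.991 * 52^0.32901 = 124.72 mm
Therefore the cumulative infiltration F = 124.72 mm.


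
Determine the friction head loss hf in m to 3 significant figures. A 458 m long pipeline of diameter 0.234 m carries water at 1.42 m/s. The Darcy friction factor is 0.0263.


Approach: apply the Darcy-Weisbach equation, hf = f*(L/D)*(v^2/(2g)).
hf = 0.0263 * (458/0.234) * (1.42^2 / (2*9.81))
hf = 5.29 m
Therefore the friction head loss hf = 5.29 m.


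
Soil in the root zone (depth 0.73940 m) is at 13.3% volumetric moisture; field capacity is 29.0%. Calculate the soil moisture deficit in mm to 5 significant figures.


Approach: apply the soil moisture deficit relation, SMD = (FC - theta)/100 * depth * 1000.
SMD = (29.0 - 13.3)/100 * 0.73940 * 1000 = 116.09 mm
Therefore the soil moisture deficit = 116.09 mm.


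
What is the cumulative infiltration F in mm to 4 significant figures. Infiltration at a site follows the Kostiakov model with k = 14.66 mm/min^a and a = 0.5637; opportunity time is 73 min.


Approach: apply the Kostiakov infiltration equation, F = k*t^a.
F = 14.66 * 73^0.5637 = 164.6 mm
Therefore the cumulative infiltration F = 164.6 mm.


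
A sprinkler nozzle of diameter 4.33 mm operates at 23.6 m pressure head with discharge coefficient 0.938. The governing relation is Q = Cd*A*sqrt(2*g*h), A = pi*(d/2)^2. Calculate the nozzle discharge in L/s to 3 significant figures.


A = pi*(4.33e-3/2)^2 = 1.4725e-05 m^2
Q = 0.938 * 1.4725e-05 * sqrt(2*9.81*23.6) * 1000 = 0.297 L/s
Therefore the nozzle discharge = 0.297 L/s.


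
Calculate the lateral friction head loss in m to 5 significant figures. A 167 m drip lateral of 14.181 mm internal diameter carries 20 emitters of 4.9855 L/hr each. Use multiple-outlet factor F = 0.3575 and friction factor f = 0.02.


Approach: apply Darcy-Weisbach with the multiple-outlet F-factor, Q = n*q/(3600*1000) m^3/s; v = Q/A; hf = F*f*(L/D)*(v^2/(2g)).
Q = 20*4.9855/(3600*1000) = 2.769722e-05 m^3/s
A = pi*(14.181e-3/2)^2 = 1.579442e-04 m^2, so v = Q/A = 0.1753608 m/s
hf = 0.3575*0.02*(167/0.014181)*(0.1753608^2/(2*9.81)) = 0.13197 m
Therefore the lateral friction head loss = 0.13197 m.


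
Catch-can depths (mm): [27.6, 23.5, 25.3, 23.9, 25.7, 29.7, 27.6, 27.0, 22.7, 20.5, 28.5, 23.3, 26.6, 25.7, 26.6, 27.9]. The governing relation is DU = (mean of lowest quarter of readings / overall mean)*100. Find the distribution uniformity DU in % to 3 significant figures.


sorted lowest 4 of 16: [20.5, 22.7, 23.3, 23.5] -> mean = 22.500 mm
overall mean = 25.756 mm
DU = (22.500/25.756)*100 = 87.4 %
Therefore the distribution uniformity DU = 87.4 %.


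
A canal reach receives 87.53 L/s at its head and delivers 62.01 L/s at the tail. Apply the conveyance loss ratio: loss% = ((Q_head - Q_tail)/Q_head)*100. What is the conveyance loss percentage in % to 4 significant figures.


loss = ((87.53 - 62.01)/87.53)*100 = 29.16 %
Therefore the conveyance loss percentage = 29.16 %.


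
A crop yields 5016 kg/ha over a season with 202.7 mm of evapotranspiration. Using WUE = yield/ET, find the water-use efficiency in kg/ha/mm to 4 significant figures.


WUE = 5016 / 202.7 = 24.75 kg/ha/mm
Therefore the water-use efficiency = 24.75 kg/ha/mm.


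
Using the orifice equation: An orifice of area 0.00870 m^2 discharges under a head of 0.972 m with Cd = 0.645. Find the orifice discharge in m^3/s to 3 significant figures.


Approach: apply the orifice equation, Q = Cd*A*sqrt(2*g*h).
Q = 0.645 * 0.00870 * sqrt(2*9.81*0.972) = 0.0245 m^3/s
Therefore the orifice discharge = 0.0245 m^3/s.


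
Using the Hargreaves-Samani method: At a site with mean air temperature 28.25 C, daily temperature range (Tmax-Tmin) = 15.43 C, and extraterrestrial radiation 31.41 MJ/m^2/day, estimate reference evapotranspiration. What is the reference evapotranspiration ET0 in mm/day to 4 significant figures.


Approach: apply the Hargreaves-Samani method, ET0 = 0.0023*(Tmean+17.8)*sqrt(Tmax-Tmin)*0.408*Ra.
ET0 = 0.0023*(28.25+17.8)*sqrt(15.43)*0.408*31.41 = 5.332 mm/day
Therefore the reference evapotranspiration ET0 = 5.332 mm/day.


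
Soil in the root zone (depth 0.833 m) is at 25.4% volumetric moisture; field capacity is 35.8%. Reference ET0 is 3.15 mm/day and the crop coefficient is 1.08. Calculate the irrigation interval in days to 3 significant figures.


Approach: apply soil-water budget scheduling, SMD = (FC-theta)/100*depth*1000; ETc = ET0*Kc; interval = SMD/ETc.
Step 1 — soil moisture deficit:
  SMD = (35.8 - 25.4)/100 * 0.833 * 1000 = 86.632 mm
Step 2 — daily crop ET (ETc = ET0*Kc):
  ETc = 3.15 * 1.08 = 3.4020 mm/day
Step 3 — irrigation interval (SMD/ETc):
  interval = 86.632 / 3.4020 = 25.5 days
Therefore the irrigation interval = 25.5 days.
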